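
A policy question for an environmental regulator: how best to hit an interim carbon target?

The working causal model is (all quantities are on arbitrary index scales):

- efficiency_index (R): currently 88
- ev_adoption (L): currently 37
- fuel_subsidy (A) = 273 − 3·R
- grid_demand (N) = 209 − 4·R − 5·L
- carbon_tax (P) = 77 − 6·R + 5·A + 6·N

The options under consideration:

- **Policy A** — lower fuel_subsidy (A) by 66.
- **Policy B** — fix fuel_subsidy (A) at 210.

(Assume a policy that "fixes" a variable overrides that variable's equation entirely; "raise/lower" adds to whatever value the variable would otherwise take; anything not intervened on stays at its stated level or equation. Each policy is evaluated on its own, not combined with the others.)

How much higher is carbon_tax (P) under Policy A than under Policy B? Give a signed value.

Policy A (A − 66):
  R = 88
  L = 37
  A = 273 − 3·88 (−66 from intervention) = -57
  N = 209 − 4·88 − 5·37 = -328
  P = 77 − 6·88 + 5·(-57) + 6·(-328) = -2704
Policy B (A := 210):
  R = 88
  L = 37
  A = 210
  N = 209 − 4·88 − 5·37 = -328
  P = 77 − 6·88 + 5·210 + 6·(-328) = -1369
P: -2704 − (-1369) = -1335

-1335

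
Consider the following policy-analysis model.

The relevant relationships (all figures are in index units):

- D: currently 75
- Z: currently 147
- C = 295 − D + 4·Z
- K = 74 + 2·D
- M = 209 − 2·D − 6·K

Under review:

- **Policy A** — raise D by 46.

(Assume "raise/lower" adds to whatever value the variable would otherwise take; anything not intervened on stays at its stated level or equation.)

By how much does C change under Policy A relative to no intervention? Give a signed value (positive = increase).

Baseline:
  D = 75
  Z = 147
  C = 295 − 75 + 4·147 = 808
Policy A (D + 46):
  D = 75 + 46 = 121
  Z = 147
  C = 295 − 121 + 4·147 = 762
Change in C: 762 − 808 = -46

-46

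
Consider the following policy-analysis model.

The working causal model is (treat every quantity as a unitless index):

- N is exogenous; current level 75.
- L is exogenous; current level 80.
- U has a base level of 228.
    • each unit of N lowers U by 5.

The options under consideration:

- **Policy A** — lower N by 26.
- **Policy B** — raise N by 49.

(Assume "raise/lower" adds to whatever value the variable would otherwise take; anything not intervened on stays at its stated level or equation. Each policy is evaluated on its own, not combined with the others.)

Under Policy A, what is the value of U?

Policy A (N − 26):
  N = 75 − 26 = 49
  U = 228 − 5·49 = -17

-17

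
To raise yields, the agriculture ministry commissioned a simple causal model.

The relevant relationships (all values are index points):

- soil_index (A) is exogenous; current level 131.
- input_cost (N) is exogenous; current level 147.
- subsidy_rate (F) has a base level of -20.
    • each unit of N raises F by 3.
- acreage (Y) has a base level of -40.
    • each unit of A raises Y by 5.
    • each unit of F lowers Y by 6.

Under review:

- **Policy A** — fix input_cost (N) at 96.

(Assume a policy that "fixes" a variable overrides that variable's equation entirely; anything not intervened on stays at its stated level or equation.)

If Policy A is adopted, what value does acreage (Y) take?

-993

Policy A (N := 96):
  A = 131
  N = 96
  F = -20 + 3·96 = 268
  Y = -40 + 5·131 − 6·268 = -993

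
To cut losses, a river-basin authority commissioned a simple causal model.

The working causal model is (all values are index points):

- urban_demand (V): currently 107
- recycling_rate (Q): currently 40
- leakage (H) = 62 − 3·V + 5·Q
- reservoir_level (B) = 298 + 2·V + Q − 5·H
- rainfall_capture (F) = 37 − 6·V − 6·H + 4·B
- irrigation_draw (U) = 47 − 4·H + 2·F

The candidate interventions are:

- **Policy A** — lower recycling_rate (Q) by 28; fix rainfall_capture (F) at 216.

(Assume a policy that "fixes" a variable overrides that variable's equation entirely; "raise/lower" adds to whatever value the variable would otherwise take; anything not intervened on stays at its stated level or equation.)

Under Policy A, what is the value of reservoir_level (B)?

Policy A (Q − 28, F := 216):
  V = 107
  Q = 40 − 28 = 12
  H = 62 − 3·107 + 5·12 = -199
  B = 298 + 2·107 + 12 − 5·(-199) = 1519

1519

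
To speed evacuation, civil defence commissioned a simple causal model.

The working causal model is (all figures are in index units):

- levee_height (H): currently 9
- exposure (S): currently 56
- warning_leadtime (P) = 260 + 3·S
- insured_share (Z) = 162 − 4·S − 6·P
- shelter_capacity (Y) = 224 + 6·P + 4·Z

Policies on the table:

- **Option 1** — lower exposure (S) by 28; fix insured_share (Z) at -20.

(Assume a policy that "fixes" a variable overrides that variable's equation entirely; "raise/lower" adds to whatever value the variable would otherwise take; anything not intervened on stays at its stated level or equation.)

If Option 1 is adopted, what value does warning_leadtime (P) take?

344

Option 1 (S − 28, Z := -20):
  S = 56 − 28 = 28
  P = 260 + 3·28 = 344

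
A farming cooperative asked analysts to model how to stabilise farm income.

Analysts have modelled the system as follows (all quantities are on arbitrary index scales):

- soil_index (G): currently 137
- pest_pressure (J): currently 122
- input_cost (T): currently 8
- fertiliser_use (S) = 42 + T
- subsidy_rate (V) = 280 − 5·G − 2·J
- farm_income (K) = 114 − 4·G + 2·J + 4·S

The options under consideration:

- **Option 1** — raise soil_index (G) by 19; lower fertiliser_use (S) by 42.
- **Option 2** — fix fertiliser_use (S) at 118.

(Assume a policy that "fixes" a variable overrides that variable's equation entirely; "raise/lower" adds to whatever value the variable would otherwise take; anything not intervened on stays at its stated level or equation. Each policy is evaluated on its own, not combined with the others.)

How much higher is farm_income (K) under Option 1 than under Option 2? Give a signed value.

-516

Option 1 (G + 19, S − 42):
  G = 137 + 19 = 156
  J = 122
  T = 8
  S = 42 + 8 (−42 from intervention) = 8
  K = 114 − 4·156 + 2·122 + 4·8 = -234
Option 2 (S := 118):
  G = 137
  J = 122
  T = 8
  S = 118
  K = 114 − 4·137 + 2·122 + 4·118 = 282
K: -234 − 282 = -516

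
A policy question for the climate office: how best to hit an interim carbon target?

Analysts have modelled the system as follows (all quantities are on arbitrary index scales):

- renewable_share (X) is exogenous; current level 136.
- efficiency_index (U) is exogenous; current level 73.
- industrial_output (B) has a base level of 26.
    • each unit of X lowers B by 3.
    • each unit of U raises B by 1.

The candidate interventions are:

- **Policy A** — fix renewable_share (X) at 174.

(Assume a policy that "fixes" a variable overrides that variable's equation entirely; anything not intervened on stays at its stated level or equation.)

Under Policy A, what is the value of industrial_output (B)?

Policy A (X := 174):
  X = 174
  U = 73
  B = 26 − 3·174 + 73 = -423

-423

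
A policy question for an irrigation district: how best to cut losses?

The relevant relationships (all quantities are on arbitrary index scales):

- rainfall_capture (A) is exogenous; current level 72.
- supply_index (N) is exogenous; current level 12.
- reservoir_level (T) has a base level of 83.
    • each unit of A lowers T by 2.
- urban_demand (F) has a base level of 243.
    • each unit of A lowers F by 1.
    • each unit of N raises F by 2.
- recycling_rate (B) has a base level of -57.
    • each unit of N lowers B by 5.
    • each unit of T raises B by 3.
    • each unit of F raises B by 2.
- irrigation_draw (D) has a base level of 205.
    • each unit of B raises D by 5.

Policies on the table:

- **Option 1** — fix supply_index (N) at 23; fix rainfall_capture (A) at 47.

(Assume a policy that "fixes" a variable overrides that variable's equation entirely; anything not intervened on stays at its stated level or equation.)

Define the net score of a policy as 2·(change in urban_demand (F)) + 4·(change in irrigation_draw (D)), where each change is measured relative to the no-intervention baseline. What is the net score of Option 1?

Baseline:
  A = 72
  N = 12
  T = 83 − 2·72 = -61
  F = 243 − 72 + 2·12 = 195
  B = -57 − 5·12 + 3·(-61) + 2·195 = 90
  D = 205 + 5·90 = 655
Option 1 (N := 23, A := 47):
  A = 47
  N = 23
  T = 83 − 2·47 = -11
  F = 243 − 47 + 2·23 = 242
  B = -57 − 5·23 + 3·(-11) + 2·242 = 279
  D = 205 + 5·279 = 1600
ΔF = 242 − 195 = 47; ΔD = 1600 − 655 = 945
Score = 2·47 + 4·945 = 3874

3874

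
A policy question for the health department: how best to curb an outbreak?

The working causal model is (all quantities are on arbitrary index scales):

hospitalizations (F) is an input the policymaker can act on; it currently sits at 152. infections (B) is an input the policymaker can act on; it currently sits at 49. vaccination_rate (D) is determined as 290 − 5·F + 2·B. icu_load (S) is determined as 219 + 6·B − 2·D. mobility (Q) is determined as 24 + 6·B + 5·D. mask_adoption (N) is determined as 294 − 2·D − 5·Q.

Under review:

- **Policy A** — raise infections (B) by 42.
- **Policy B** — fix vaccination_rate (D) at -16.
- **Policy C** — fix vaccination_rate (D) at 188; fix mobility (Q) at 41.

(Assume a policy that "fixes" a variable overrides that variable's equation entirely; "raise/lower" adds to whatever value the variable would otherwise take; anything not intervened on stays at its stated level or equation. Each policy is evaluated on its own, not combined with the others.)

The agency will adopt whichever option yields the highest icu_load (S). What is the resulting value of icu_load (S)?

Policy A (B + 42):
  F = 152
  B = 49 + 42 = 91
  D = 290 − 5·152 + 2·91 = -288
  S = 219 + 6·91 − 2·(-288) = 1341
Policy B (D := -16):
  F = 152
  B = 49
  D = -16
  S = 219 + 6·49 − 2·(-16) = 545
Policy C (D := 188, Q := 41):
  F = 152
  B = 49
  D = 188
  S = 219 + 6·49 − 2·188 = 137
Comparing — Policy A: S=1341, Policy B: S=545, Policy C: S=137. Highest is 1341 (Policy A).

1341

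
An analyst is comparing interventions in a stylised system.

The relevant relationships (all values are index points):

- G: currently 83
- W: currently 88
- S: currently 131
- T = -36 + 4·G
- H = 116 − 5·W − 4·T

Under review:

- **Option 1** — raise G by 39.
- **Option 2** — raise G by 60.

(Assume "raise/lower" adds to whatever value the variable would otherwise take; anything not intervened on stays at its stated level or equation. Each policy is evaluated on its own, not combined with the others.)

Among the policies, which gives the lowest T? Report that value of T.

452

Option 1 (G + 39):
  G = 83 + 39 = 122
  T = -36 + 4·122 = 452
Option 2 (G + 60):
  G = 83 + 60 = 143
  T = -36 + 4·143 = 536
Comparing — Option 1: T=452, Option 2: T=536. Lowest is 452 (Option 1).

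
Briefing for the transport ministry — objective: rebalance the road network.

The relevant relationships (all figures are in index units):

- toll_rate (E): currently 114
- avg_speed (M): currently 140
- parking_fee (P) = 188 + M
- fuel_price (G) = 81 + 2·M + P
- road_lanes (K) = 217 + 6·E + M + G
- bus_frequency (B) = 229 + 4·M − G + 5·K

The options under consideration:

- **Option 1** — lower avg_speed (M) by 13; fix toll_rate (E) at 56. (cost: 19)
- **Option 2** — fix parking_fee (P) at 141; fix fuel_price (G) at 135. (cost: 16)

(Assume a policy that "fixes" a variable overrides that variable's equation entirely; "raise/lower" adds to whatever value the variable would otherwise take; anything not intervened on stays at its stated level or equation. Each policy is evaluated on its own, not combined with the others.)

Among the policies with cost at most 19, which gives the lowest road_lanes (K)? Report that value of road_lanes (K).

Option 1 (M − 13, E := 56):
  E = 56
  M = 140 − 13 = 127
  P = 188 + 127 = 315
  G = 81 + 2·127 + 315 = 650
  K = 217 + 6·56 + 127 + 650 = 1330
Option 2 (P := 141, G := 135):
  E = 114
  M = 140
  P = 141
  G = 135
  K = 217 + 6·114 + 140 + 135 = 1176
Comparing — Option 1: K=1330, Option 2: K=1176. Lowest is 1176 (Option 2).

1176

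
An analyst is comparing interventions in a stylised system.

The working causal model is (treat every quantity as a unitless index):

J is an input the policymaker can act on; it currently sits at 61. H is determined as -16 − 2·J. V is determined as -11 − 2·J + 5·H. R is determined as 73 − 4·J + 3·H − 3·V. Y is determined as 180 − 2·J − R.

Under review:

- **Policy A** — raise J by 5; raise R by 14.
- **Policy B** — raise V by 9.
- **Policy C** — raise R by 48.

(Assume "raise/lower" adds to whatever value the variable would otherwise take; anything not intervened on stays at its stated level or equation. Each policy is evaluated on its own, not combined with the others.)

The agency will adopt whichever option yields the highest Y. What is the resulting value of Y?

-1799

Policy A (J + 5, R + 14):
  J = 61 + 5 = 66
  H = -16 − 2·66 = -148
  V = -11 − 2·66 + 5·(-148) = -883
  R = 73 − 4·66 + 3·(-148) − 3·(-883) (+14 from intervention) = 2028
  Y = 180 − 2·66 − 2028 = -1980
Policy B (V + 9):
  J = 61
  H = -16 − 2·61 = -138
  V = -11 − 2·61 + 5·(-138) (+9 from intervention) = -814
  R = 73 − 4·61 + 3·(-138) − 3·(-814) = 1857
  Y = 180 − 2·61 − 1857 = -1799
Policy C (R + 48):
  J = 61
  H = -16 − 2·61 = -138
  V = -11 − 2·61 + 5·(-138) = -823
  R = 73 − 4·61 + 3·(-138) − 3·(-823) (+48 from intervention) = 1932
  Y = 180 − 2·61 − 1932 = -1874
Comparing — Policy A: Y=-1980, Policy B: Y=-1799, Policy C: Y=-1874. Highest is -1799 (Policy B).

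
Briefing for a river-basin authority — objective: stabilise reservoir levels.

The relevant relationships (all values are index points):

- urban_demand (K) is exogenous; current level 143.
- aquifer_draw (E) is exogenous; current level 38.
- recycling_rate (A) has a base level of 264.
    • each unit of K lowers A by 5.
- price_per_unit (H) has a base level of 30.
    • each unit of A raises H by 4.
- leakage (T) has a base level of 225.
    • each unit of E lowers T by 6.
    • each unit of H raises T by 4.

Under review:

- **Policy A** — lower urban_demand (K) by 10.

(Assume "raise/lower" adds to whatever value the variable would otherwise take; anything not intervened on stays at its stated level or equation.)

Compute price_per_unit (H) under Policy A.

Policy A (K − 10):
  K = 143 − 10 = 133
  A = 264 − 5·133 = -401
  H = 30 + 4·(-401) = -1574

-1574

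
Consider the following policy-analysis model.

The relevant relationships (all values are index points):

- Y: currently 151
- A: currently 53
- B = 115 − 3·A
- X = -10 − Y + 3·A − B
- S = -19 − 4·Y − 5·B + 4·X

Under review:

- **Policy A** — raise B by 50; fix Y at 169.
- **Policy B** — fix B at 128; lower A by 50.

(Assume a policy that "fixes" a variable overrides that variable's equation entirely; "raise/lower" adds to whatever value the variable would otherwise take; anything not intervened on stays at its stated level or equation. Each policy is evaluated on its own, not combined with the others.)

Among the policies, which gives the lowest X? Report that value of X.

Policy A (B + 50, Y := 169):
  Y = 169
  A = 53
  B = 115 − 3·53 (+50 from intervention) = 6
  X = -10 − 169 + 3·53 − 6 = -26
Policy B (B := 128, A − 50):
  Y = 151
  A = 53 − 50 = 3
  B = 128
  X = -10 − 151 + 3·3 − 128 = -280
Comparing — Policy A: X=-26, Policy B: X=-280. Lowest is -280 (Policy B).

-280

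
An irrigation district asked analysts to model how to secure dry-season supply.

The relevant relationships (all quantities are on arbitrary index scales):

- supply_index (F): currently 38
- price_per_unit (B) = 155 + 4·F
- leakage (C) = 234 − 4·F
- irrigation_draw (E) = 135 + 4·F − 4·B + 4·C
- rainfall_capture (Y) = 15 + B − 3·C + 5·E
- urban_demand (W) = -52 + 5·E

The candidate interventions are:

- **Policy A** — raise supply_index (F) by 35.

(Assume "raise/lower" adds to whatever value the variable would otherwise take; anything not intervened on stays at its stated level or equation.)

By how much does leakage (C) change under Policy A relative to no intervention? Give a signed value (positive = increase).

-140

Baseline:
  F = 38
  C = 234 − 4·38 = 82
Policy A (F + 35):
  F = 38 + 35 = 73
  C = 234 − 4·73 = -58
Change in C: -58 − 82 = -140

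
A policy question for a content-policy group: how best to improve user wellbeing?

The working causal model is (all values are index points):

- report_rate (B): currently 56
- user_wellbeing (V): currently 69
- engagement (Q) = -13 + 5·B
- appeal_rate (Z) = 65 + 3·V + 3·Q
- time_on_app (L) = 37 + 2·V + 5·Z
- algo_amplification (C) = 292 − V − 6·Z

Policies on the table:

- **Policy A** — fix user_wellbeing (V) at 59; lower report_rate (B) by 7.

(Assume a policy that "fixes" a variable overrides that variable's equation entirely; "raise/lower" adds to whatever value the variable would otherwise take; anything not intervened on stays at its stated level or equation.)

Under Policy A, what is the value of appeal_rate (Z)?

Policy A (V := 59, B − 7):
  B = 56 − 7 = 49
  V = 59
  Q = -13 + 5·49 = 232
  Z = 65 + 3·59 + 3·232 = 938

938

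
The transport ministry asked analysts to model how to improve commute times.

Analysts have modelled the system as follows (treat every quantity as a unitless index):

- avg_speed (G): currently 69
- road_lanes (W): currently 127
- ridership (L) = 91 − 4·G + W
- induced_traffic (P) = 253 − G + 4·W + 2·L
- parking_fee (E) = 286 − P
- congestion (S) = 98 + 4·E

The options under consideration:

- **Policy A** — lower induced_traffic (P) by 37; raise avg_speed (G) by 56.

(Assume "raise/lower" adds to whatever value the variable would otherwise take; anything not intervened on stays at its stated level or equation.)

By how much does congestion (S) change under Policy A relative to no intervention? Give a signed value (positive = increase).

2164

Baseline:
  G = 69
  W = 127
  L = 91 − 4·69 + 127 = -58
  P = 253 − 69 + 4·127 + 2·(-58) = 576
  E = 286 − 576 = -290
  S = 98 + 4·(-290) = -1062
Policy A (P − 37, G + 56):
  G = 69 + 56 = 125
  W = 127
  L = 91 − 4·125 + 127 = -282
  P = 253 − 125 + 4·127 + 2·(-282) (−37 from intervention) = 35
  E = 286 − 35 = 251
  S = 98 + 4·251 = 1102
Change in S: 1102 − (-1062) = 2164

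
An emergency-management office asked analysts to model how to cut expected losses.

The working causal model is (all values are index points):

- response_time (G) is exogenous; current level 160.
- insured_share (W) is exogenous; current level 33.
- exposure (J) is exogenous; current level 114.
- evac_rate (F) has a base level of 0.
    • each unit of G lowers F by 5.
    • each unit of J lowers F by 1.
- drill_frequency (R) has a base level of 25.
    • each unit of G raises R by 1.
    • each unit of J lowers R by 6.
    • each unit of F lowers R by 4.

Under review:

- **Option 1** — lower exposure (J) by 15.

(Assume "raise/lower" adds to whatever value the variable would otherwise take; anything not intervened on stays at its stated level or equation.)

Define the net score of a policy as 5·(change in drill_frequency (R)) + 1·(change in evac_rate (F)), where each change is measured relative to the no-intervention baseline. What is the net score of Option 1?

165

Baseline:
  G = 160
  J = 114
  F = 0 − 5·160 − 114 = -914
  R = 25 + 160 − 6·114 − 4·(-914) = 3157
Option 1 (J − 15):
  G = 160
  J = 114 − 15 = 99
  F = 0 − 5·160 − 99 = -899
  R = 25 + 160 − 6·99 − 4·(-899) = 3187
ΔR = 3187 − 3157 = 30; ΔF = -899 − (-914) = 15
Score = 5·30 + 1·15 = 165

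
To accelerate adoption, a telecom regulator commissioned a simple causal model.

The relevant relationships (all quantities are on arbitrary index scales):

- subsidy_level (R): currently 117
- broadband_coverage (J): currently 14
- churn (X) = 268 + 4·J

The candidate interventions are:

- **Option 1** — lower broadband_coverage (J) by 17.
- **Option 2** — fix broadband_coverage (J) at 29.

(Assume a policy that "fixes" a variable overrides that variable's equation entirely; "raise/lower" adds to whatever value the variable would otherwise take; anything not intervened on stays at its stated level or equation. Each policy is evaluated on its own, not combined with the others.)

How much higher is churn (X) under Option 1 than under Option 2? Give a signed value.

Option 1 (J − 17):
  J = 14 − 17 = -3
  X = 268 + 4·(-3) = 256
Option 2 (J := 29):
  J = 29
  X = 268 + 4·29 = 384
X: 256 − 384 = -128

-128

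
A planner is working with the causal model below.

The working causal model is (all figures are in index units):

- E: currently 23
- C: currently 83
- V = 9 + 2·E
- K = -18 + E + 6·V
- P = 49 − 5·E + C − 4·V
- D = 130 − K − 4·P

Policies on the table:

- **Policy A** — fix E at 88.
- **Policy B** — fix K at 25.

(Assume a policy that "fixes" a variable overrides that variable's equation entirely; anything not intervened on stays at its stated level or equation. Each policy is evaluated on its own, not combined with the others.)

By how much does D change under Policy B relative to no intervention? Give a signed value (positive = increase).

310

Baseline:
  E = 23
  C = 83
  V = 9 + 2·23 = 55
  K = -18 + 23 + 6·55 = 335
  P = 49 − 5·23 + 83 − 4·55 = -203
  D = 130 − 335 − 4·(-203) = 607
Policy B (K := 25):
  E = 23
  C = 83
  V = 9 + 2·23 = 55
  K = 25
  P = 49 − 5·23 + 83 − 4·55 = -203
  D = 130 − 25 − 4·(-203) = 917
Change in D: 917 − 607 = 310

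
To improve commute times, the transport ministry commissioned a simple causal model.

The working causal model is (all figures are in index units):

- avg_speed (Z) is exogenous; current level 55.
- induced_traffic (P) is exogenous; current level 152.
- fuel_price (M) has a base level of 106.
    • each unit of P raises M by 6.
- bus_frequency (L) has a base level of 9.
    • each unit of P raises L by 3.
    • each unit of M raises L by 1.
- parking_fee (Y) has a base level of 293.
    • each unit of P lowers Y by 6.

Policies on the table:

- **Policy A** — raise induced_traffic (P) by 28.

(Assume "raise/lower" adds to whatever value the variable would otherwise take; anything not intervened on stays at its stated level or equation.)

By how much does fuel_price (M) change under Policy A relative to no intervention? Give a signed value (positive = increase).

Baseline:
  P = 152
  M = 106 + 6·152 = 1018
Policy A (P + 28):
  P = 152 + 28 = 180
  M = 106 + 6·180 = 1186
Change in M: 1186 − 1018 = 168

168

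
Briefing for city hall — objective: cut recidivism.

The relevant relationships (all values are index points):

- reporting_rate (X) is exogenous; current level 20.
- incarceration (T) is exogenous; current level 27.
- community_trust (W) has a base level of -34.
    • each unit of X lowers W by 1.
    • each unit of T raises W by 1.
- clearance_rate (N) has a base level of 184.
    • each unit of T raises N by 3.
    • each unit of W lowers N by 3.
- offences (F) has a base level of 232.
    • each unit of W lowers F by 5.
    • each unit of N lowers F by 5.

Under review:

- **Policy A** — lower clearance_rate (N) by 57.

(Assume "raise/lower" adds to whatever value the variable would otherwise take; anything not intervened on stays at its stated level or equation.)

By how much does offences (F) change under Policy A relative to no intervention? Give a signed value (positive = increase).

285

Baseline:
  X = 20
  T = 27
  W = -34 − 20 + 27 = -27
  N = 184 + 3·27 − 3·(-27) = 346
  F = 232 − 5·(-27) − 5·346 = -1363
Policy A (N − 57):
  X = 20
  T = 27
  W = -34 − 20 + 27 = -27
  N = 184 + 3·27 − 3·(-27) (−57 from intervention) = 289
  F = 232 − 5·(-27) − 5·289 = -1078
Change in F: -1078 − (-1363) = 285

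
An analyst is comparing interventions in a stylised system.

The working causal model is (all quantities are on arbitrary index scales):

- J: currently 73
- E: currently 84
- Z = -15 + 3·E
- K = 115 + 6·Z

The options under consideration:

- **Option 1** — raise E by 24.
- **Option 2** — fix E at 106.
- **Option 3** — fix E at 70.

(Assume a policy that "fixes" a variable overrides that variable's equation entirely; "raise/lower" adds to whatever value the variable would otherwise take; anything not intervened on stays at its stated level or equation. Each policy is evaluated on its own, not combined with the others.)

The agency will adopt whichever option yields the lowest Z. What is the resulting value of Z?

Option 1 (E + 24):
  E = 84 + 24 = 108
  Z = -15 + 3·108 = 309
Option 2 (E := 106):
  E = 106
  Z = -15 + 3·106 = 303
Option 3 (E := 70):
  E = 70
  Z = -15 + 3·70 = 195
Comparing — Option 1: Z=309, Option 2: Z=303, Option 3: Z=195. Lowest is 195 (Option 3).

195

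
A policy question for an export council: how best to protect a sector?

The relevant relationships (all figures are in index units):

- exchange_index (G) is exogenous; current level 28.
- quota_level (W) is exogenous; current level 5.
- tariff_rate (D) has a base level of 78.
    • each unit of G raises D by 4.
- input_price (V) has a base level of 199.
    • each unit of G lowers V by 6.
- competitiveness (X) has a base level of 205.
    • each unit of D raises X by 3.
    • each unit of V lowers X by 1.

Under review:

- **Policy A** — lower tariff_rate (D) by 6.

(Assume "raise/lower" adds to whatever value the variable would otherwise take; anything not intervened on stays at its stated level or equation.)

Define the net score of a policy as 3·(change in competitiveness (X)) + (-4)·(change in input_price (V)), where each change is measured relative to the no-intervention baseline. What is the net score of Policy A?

Baseline:
  G = 28
  D = 78 + 4·28 = 190
  V = 199 − 6·28 = 31
  X = 205 + 3·190 − 31 = 744
Policy A (D − 6):
  G = 28
  D = 78 + 4·28 (−6 from intervention) = 184
  V = 199 − 6·28 = 31
  X = 205 + 3·184 − 31 = 726
ΔX = 726 − 744 = -18; ΔV = 31 − 31 = 0
Score = 3·(-18) + (-4)·0 = -54

-54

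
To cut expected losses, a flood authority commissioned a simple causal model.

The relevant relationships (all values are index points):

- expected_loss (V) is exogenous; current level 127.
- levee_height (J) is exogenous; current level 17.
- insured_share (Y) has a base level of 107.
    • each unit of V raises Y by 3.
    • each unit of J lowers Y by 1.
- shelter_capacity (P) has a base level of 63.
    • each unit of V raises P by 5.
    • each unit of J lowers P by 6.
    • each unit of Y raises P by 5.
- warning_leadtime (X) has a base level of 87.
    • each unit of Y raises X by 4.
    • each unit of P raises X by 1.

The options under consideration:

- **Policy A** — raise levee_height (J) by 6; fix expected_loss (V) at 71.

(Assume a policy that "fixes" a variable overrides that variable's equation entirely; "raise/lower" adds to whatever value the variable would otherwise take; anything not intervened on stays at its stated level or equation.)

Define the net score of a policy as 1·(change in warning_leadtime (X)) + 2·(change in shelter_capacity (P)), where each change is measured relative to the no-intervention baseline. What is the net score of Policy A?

-4254

Baseline:
  V = 127
  J = 17
  Y = 107 + 3·127 − 17 = 471
  P = 63 + 5·127 − 6·17 + 5·471 = 2951
  X = 87 + 4·471 + 2951 = 4922
Policy A (J + 6, V := 71):
  V = 71
  J = 17 + 6 = 23
  Y = 107 + 3·71 − 23 = 297
  P = 63 + 5·71 − 6·23 + 5·297 = 1765
  X = 87 + 4·297 + 1765 = 3040
ΔX = 3040 − 4922 = -1882; ΔP = 1765 − 2951 = -1186
Score = 1·(-1882) + 2·(-1186) = -4254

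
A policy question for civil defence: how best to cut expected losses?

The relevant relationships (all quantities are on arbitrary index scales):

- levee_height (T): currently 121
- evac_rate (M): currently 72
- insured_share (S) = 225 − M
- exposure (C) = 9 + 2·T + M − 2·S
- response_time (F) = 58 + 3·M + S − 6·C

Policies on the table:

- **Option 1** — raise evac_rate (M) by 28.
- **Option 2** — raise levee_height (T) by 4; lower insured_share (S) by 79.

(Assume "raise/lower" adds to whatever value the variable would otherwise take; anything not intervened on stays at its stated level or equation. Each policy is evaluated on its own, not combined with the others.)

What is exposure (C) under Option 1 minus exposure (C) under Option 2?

-82

Option 1 (M + 28):
  T = 121
  M = 72 + 28 = 100
  S = 225 − 100 = 125
  C = 9 + 2·121 + 100 − 2·125 = 101
Option 2 (T + 4, S − 79):
  T = 121 + 4 = 125
  M = 72
  S = 225 − 72 (−79 from intervention) = 74
  C = 9 + 2·125 + 72 − 2·74 = 183
C: 101 − 183 = -82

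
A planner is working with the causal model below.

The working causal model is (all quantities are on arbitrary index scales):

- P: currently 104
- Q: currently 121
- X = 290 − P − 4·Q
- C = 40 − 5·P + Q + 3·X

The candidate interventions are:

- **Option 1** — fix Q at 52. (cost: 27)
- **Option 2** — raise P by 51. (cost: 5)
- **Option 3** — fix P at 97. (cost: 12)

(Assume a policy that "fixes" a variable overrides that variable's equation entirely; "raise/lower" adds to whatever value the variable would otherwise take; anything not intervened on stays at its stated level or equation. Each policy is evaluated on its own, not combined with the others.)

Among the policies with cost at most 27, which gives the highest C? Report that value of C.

-494

Option 1 (Q := 52):
  P = 104
  Q = 52
  X = 290 − 104 − 4·52 = -22
  C = 40 − 5·104 + 52 + 3·(-22) = -494
Option 2 (P + 51):
  P = 104 + 51 = 155
  Q = 121
  X = 290 − 155 − 4·121 = -349
  C = 40 − 5·155 + 121 + 3·(-349) = -1661
Option 3 (P := 97):
  P = 97
  Q = 121
  X = 290 − 97 − 4·121 = -291
  C = 40 − 5·97 + 121 + 3·(-291) = -1197
Comparing — Option 1: C=-494, Option 2: C=-1661, Option 3: C=-1197. Highest is -494 (Option 1).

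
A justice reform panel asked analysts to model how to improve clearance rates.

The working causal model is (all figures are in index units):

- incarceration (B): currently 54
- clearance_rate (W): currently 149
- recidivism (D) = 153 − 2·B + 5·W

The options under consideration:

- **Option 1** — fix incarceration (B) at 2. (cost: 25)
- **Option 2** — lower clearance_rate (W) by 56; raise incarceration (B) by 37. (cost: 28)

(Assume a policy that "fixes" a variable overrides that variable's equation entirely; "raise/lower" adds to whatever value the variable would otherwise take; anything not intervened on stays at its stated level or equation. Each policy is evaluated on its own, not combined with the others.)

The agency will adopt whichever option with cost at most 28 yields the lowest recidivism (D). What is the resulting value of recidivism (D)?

436

Option 1 (B := 2):
  B = 2
  W = 149
  D = 153 − 2·2 + 5·149 = 894
Option 2 (W − 56, B + 37):
  B = 54 + 37 = 91
  W = 149 − 56 = 93
  D = 153 − 2·91 + 5·93 = 436
Comparing — Option 1: D=894, Option 2: D=436. Lowest is 436 (Option 2).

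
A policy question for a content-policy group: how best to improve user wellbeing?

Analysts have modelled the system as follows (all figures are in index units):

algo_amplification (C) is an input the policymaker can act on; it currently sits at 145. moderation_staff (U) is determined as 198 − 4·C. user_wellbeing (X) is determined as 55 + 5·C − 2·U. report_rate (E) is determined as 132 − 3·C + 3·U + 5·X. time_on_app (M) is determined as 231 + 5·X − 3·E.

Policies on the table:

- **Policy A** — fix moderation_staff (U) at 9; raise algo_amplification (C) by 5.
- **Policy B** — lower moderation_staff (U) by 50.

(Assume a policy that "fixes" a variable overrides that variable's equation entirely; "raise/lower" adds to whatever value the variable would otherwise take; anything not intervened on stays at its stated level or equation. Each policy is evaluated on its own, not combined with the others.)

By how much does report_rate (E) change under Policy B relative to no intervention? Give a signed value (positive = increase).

350

Baseline:
  C = 145
  U = 198 − 4·145 = -382
  X = 55 + 5·145 − 2·(-382) = 1544
  E = 132 − 3·145 + 3·(-382) + 5·1544 = 6271
Policy B (U − 50):
  C = 145
  U = 198 − 4·145 (−50 from intervention) = -432
  X = 55 + 5·145 − 2·(-432) = 1644
  E = 132 − 3·145 + 3·(-432) + 5·1644 = 6621
Change in E: 6621 − 6271 = 350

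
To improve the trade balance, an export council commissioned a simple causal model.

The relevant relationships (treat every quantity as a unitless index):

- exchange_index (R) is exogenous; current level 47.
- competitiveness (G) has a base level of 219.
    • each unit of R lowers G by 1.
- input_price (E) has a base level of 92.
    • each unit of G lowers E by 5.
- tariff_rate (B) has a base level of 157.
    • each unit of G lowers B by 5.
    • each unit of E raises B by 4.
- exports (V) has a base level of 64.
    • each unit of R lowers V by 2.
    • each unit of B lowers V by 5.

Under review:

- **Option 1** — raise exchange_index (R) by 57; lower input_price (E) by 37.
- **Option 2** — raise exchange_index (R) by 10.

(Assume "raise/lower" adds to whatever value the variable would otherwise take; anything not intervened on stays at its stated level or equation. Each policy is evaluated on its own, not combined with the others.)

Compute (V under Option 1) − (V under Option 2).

-5229

Option 1 (R + 57, E − 37):
  R = 47 + 57 = 104
  G = 219 − 104 = 115
  E = 92 − 5·115 (−37 from intervention) = -520
  B = 157 − 5·115 + 4·(-520) = -2498
  V = 64 − 2·104 − 5·(-2498) = 12346
Option 2 (R + 10):
  R = 47 + 10 = 57
  G = 219 − 57 = 162
  E = 92 − 5·162 = -718
  B = 157 − 5·162 + 4·(-718) = -3525
  V = 64 − 2·57 − 5·(-3525) = 17575
V: 12346 − 17575 = -5229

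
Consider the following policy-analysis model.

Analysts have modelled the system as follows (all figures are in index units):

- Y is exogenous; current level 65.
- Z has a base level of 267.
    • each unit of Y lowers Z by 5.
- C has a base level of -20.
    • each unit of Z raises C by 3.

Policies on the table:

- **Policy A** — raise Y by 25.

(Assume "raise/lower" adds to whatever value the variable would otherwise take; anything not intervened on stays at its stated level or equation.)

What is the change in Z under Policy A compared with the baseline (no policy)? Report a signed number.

Baseline:
  Y = 65
  Z = 267 − 5·65 = -58
Policy A (Y + 25):
  Y = 65 + 25 = 90
  Z = 267 − 5·90 = -183
Change in Z: -183 − (-58) = -125

-125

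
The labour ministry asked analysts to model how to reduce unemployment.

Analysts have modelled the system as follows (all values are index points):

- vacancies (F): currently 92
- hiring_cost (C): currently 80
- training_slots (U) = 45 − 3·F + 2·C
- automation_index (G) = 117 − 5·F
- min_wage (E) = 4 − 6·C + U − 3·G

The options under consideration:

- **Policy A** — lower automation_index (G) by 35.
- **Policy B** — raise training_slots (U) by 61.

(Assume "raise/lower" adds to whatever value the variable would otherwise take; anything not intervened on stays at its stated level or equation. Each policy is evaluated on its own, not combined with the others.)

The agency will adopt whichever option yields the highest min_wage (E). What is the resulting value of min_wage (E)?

Policy A (G − 35):
  F = 92
  C = 80
  U = 45 − 3·92 + 2·80 = -71
  G = 117 − 5·92 (−35 from intervention) = -378
  E = 4 − 6·80 + (-71) − 3·(-378) = 587
Policy B (U + 61):
  F = 92
  C = 80
  U = 45 − 3·92 + 2·80 (+61 from intervention) = -10
  G = 117 − 5·92 = -343
  E = 4 − 6·80 + (-10) − 3·(-343) = 543
Comparing — Policy A: E=587, Policy B: E=543. Highest is 587 (Policy A).

587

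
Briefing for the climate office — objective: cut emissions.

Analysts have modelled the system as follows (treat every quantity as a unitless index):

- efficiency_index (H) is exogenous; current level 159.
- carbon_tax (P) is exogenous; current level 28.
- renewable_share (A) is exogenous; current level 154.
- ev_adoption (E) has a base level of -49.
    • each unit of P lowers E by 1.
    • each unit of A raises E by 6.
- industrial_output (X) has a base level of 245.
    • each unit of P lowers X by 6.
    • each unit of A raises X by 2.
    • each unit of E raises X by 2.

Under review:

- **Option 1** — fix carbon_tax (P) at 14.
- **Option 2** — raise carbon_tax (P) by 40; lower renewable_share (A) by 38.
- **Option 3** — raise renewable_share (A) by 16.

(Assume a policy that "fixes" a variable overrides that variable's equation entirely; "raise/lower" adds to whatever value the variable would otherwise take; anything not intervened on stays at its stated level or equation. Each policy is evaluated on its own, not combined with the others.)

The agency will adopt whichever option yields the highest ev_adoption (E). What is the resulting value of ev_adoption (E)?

943

Option 1 (P := 14):
  P = 14
  A = 154
  E = -49 − 14 + 6·154 = 861
Option 2 (P + 40, A − 38):
  P = 28 + 40 = 68
  A = 154 − 38 = 116
  E = -49 − 68 + 6·116 = 579
Option 3 (A + 16):
  P = 28
  A = 154 + 16 = 170
  E = -49 − 28 + 6·170 = 943
Comparing — Option 1: E=861, Option 2: E=579, Option 3: E=943. Highest is 943 (Option 3).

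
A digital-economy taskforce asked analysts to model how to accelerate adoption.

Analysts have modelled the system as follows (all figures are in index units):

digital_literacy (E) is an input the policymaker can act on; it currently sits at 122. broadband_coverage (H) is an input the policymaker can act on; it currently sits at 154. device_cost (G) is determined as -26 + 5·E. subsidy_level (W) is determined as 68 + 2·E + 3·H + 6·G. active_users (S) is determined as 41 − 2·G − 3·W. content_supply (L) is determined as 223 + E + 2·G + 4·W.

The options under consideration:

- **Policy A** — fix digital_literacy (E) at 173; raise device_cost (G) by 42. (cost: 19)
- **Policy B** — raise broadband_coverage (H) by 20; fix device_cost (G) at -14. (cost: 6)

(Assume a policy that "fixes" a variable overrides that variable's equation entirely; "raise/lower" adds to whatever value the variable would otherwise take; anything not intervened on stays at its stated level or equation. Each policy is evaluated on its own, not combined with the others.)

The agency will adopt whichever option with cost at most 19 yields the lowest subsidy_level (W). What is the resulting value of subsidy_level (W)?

750

Policy A (E := 173, G + 42):
  E = 173
  H = 154
  G = -26 + 5·173 (+42 from intervention) = 881
  W = 68 + 2·173 + 3·154 + 6·881 = 6162
Policy B (H + 20, G := -14):
  E = 122
  H = 154 + 20 = 174
  G = -14
  W = 68 + 2·122 + 3·174 + 6·(-14) = 750
Comparing — Policy A: W=6162, Policy B: W=750. Lowest is 750 (Policy B).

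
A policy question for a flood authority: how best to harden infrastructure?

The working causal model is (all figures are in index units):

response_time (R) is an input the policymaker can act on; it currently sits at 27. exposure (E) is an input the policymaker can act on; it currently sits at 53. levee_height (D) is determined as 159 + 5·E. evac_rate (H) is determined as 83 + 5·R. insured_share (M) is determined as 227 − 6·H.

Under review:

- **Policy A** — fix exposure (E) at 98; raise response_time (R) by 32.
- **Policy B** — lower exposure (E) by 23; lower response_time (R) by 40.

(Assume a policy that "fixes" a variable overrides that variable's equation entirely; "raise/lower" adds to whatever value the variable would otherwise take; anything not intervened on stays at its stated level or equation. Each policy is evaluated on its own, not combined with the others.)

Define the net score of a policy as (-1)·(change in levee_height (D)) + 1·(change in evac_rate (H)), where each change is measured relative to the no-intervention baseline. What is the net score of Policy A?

Baseline:
  R = 27
  E = 53
  D = 159 + 5·53 = 424
  H = 83 + 5·27 = 218
Policy A (E := 98, R + 32):
  R = 27 + 32 = 59
  E = 98
  D = 159 + 5·98 = 649
  H = 83 + 5·59 = 378
ΔD = 649 − 424 = 225; ΔH = 378 − 218 = 160
Score = (-1)·225 + 1·160 = -65

-65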